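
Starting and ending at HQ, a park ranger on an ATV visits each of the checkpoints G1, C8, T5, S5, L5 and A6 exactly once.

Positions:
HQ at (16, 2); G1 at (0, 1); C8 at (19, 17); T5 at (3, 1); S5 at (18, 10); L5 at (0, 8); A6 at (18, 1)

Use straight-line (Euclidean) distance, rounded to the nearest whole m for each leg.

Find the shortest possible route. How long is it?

Shortest round trip = 62 m.

There are 360 distinct closed tours to check (reversals are equivalent).
HQ → G1 → C8 → T5 → S5 → L5 → A6 → HQ: 16+25+23+17+18+19+2 = 120
HQ → G1 → C8 → T5 → S5 → A6 → L5 → HQ: 16+25+23+17+9+19+17 = 126
HQ → G1 → C8 → T5 → L5 → S5 → A6 → HQ: 16+25+23+8+18+9+2 = 101
HQ → G1 → C8 → T5 → L5 → A6 → S5 → HQ: 16+25+23+8+19+9+8 = 108
HQ → G1 → C8 → T5 → A6 → S5 → L5 → HQ: 16+25+23+15+9+18+17 = 123
HQ → G1 → C8 → T5 → A6 → L5 → S5 → HQ: 16+25+23+15+19+18+8 = 124
HQ → G1 → C8 → S5 → T5 → L5 → A6 → HQ: 16+25+7+17+8+19+2 = 94
HQ → G1 → C8 → S5 → T5 → A6 → L5 → HQ: 16+25+7+17+15+19+17 = 116
… (352 more)
HQ → T5 → G1 → L5 → C8 → S5 → A6 → HQ: 13+3+7+21+7+9+2 = 62  ← best
The minimum is 62.
One optimal route: HQ → T5 → G1 → L5 → C8 → S5 → A6 → HQ (or its reverse).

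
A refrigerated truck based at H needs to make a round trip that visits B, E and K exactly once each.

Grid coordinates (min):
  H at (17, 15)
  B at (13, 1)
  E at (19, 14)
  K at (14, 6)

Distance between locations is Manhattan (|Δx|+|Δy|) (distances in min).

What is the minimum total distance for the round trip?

With 3 stops there are 3!/2 = 3 distinct round trips (a route and its reverse cost the same).
H → B → E → K → H: 18+19+13+12 = 62
H → B → K → E → H: 18+6+13+3 = 40
H → E → B → K → H: 3+19+6+12 = 40
The minimum is 40.
One optimal route: H → B → K → E → H (or its reverse).

Shortest round trip = 40 min.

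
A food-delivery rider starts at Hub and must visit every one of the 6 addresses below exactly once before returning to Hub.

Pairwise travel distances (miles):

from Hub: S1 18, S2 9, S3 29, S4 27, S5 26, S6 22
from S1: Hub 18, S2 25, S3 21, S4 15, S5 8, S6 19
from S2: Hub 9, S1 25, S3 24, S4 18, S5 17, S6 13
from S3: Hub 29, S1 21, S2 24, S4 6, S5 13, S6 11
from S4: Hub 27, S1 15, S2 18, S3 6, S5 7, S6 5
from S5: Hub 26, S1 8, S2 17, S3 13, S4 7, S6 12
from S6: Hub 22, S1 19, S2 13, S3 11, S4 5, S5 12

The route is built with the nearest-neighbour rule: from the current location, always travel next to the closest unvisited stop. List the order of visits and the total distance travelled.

Hub → [S2:9 / S1:18 / S6:22 / S5:26 / S4:27 / S3:29] → S2 (9)
S2 → [S6:13 / S5:17 / S4:18 / S3:24 / S1:25] → S6 (13)
S6 → [S4:5 / S3:11 / S5:12 / S1:19] → S4 (5)
S4 → [S3:6 / S5:7 / S1:15] → S3 (6)
S3 → [S5:13 / S1:21] → S5 (13)
S5 → [S1:8] → S1 (8)
Return S1→Hub: 18.
Total = 9 + 13 + 5 + 6 + 13 + 8 + 18 = 72.

72 miles along Hub → S2 → S6 → S4 → S3 → S5 → S1 → Hub.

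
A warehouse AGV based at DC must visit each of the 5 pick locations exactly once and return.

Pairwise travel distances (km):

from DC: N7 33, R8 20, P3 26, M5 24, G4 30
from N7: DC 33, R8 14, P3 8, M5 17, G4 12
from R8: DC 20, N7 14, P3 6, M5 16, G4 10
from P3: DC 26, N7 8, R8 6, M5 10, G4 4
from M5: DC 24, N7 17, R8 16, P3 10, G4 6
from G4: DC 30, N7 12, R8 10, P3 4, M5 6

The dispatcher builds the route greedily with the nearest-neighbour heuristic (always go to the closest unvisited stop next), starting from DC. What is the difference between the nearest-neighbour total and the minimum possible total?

Excess over optimum: 10 km.

From DC: R8=20, M5=24, P3=26, G4=30, N7=33 → choose R8 (20).
From R8: P3=6, G4=10, N7=14, M5=16 → choose P3 (6).
From P3: G4=4, N7=8, M5=10 → choose G4 (4).
From G4: M5=6, N7=12 → choose M5 (6).
From M5: N7=17 → choose N7 (17).
NN route DC → R8 → P3 → G4 → M5 → N7 → DC costs 86.
Optimal: DC → R8 → N7 → P3 → G4 → M5 → DC costs 76 (by enumerating all 60 distinct tours).
Excess = 86 − 76 = 10.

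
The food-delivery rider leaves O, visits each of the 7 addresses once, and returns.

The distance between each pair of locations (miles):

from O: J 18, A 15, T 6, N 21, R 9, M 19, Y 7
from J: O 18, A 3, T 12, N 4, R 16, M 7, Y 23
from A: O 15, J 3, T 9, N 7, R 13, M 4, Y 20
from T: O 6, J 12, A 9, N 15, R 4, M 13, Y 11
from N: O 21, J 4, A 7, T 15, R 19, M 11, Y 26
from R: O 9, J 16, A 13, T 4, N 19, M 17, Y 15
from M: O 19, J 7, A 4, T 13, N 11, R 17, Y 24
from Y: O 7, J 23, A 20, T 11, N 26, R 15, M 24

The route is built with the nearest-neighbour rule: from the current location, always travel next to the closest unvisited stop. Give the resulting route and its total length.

72 miles along O → T → R → A → J → N → M → Y → O.

O → [T:6 / Y:7 / R:9 / A:15 / J:18 / M:19 / N:21] → T (6)
T → [R:4 / A:9 / Y:11 / J:12 / M:13 / N:15] → R (4)
R → [A:13 / Y:15 / J:16 / M:17 / N:19] → A (13)
A → [J:3 / M:4 / N:7 / Y:20] → J (3)
J → [N:4 / M:7 / Y:23] → N (4)
N → [M:11 / Y:26] → M (11)
M → [Y:24] → Y (24)
Return Y→O: 7.
Total = 6 + 4 + 13 + 3 + 4 + 11 + 24 + 7 = 72.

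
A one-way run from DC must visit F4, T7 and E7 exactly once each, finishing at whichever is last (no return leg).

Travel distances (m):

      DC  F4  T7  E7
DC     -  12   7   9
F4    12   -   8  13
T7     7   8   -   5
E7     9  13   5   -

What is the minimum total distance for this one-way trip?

Shortest open route: 22 m.

There are 3! = 6 possible orderings.
DC - F4 - T7 - E7: 12+8+5 = 25
DC - F4 - E7 - T7: 12+13+5 = 30
DC - T7 - F4 - E7: 7+8+13 = 28
DC - T7 - E7 - F4: 7+5+13 = 25
DC - E7 - F4 - T7: 9+13+8 = 30
DC - E7 - T7 - F4: 9+5+8 = 22
The minimum is 22.
One shortest path: DC → E7 → T7 → F4.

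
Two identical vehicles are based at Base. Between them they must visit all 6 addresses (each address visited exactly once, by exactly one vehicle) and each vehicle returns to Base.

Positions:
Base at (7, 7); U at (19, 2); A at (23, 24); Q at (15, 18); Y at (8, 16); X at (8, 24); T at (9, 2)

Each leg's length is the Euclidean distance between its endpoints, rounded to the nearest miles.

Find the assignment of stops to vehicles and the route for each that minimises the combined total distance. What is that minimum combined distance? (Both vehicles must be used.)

Try each way of splitting the stops between the two vehicles (each non-empty) and, for each split, find the best tour for each vehicle:
  {U} + {A, Q, Y, X, T}: 26 + 64 = 90
  {A} + {U, Q, Y, X, T}: 46 + 57 = 103
  {U, A} + {Q, Y, X, T}: 58 + 48 = 106
  {Q} + {U, A, Y, X, T}: 28 + 69 = 97
  {U, Q} + {A, Y, X, T}: 43 + 63 = 106
  {A, Q} + {U, Y, X, T}: 47 + 57 = 104
  … (31 splits in total)
  {U, A, Q, Y, X} + {T}: 71 + 10 = 81  ← best
Best: vehicle 1 Base → U → A → Q → X → Y → Base = 71; vehicle 2 Base → T → Base = 10; combined 81.

81 miles — the smallest possible combined total.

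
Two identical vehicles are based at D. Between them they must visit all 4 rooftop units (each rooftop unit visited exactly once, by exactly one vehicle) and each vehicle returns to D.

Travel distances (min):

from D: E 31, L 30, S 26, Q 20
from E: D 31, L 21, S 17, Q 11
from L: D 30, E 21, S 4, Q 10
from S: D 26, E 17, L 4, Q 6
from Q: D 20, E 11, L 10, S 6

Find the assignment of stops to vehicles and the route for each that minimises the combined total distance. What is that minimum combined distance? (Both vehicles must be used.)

There are 2^3 − 1 = 7 ways to divide the 4 stops into two non-empty groups. For each, the best each vehicle can do is its own shortest tour through its group:
  {E} + {L, S, Q}: 62 + 60 = 122
  {L} + {E, S, Q}: 60 + 74 = 134
  {E, L} + {S, Q}: 82 + 52 = 134
  {S} + {E, L, Q}: 52 + 82 = 134
  {E, S} + {L, Q}: 74 + 60 = 134
  {L, S} + {E, Q}: 60 + 62 = 122
  … (7 splits in total)
Best: vehicle 1 D → E → D = 62; vehicle 2 D → L → S → Q → D = 60; combined 122.

Minimum combined distance: 122 min.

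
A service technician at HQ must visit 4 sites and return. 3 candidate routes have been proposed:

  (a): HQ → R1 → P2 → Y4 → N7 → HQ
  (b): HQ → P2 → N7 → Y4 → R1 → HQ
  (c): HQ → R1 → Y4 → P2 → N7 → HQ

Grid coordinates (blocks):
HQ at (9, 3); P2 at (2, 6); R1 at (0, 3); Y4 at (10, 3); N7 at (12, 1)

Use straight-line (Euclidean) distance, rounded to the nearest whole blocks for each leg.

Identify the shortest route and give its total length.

(a): 9 + 4 + 9 + 3 + 4 = 29
(b): 8 + 11 + 3 + 10 + 9 = 41
(c): 9 + 10 + 9 + 11 + 4 = 43

29 blocks — (a) is the shortest.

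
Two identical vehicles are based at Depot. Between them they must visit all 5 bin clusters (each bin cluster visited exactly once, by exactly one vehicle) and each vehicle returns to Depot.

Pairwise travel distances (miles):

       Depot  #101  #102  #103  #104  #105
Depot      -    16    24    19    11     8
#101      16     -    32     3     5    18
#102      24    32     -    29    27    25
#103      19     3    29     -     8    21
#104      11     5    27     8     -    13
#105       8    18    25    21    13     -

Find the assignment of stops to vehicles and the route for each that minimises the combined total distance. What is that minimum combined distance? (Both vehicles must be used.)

There are 2^4 − 1 = 15 ways to divide the 5 stops into two non-empty groups. For each, the best each vehicle can do is its own shortest tour through its group:
  {#101} + {#102, #103, #104, #105}: 32 + 81 = 113
  {#102} + {#101, #103, #104, #105}: 48 + 48 = 96
  {#101, #102} + {#103, #104, #105}: 72 + 48 = 120
  {#103} + {#101, #102, #104, #105}: 38 + 81 = 119
  {#101, #103} + {#102, #104, #105}: 38 + 71 = 109
  {#102, #103} + {#101, #104, #105}: 72 + 42 = 114
  … (15 splits in total)
  {#101, #102, #103, #104} + {#105}: 72 + 16 = 88  ← best
Best: vehicle 1 Depot → #102 → #103 → #101 → #104 → Depot = 72; vehicle 2 Depot → #105 → Depot = 16; combined 88.

88 miles — the smallest possible combined total.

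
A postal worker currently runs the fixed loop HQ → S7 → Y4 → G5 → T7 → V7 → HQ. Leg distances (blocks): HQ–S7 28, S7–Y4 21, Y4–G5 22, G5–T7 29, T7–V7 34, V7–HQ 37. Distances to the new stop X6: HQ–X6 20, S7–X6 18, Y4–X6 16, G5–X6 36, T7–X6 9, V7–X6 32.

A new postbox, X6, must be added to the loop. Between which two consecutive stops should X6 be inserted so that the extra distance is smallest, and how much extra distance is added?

Adding 7 blocks by placing X6 on the T7–V7 leg.

Insertion cost between consecutive stops i–j is d(i,X6) + d(X6,j) − d(i,j):
  between HQ and S7: 20 + 18 − 28 = 10
  between S7 and Y4: 18 + 16 − 21 = 13
  between Y4 and G5: 16 + 36 − 22 = 30
  between G5 and T7: 36 + 9 − 29 = 16
  between T7 and V7: 9 + 32 − 34 = 7
  between V7 and HQ: 32 + 20 − 37 = 15
Cheapest insertion is between T7 and V7, adding 7.
New total = 171 + 7 = 178.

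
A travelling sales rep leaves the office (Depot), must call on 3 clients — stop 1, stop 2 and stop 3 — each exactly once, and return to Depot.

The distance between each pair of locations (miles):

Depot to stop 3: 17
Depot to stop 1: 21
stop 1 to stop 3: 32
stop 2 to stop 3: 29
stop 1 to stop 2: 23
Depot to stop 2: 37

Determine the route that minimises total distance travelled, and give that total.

Depot-stop 1-stop 2-stop 3-Depot: 21+23+29+17 = 90
Depot-stop 1-stop 3-stop 2-Depot: 21+32+29+37 = 119
Depot-stop 2-stop 1-stop 3-Depot: 37+23+32+17 = 109
The minimum is 90.
One optimal route: Depot → stop 1 → stop 2 → stop 3 → Depot (or its reverse).

Minimum total distance: 90 miles.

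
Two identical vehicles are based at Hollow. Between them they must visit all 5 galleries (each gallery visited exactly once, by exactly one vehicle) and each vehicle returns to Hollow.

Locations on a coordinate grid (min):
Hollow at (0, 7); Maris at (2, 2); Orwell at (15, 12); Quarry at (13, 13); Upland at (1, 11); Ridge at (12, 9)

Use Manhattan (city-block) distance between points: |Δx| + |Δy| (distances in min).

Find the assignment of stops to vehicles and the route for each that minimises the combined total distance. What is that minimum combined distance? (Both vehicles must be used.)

There are 2^4 − 1 = 15 ways to divide the 5 stops into two non-empty groups. For each, the best each vehicle can do is its own shortest tour through its group:
  {Maris} + {Orwell, Quarry, Upland, Ridge}: 14 + 42 = 56
  {Orwell} + {Maris, Quarry, Upland, Ridge}: 40 + 48 = 88
  {Maris, Orwell} + {Quarry, Upland, Ridge}: 50 + 38 = 88
  {Quarry} + {Maris, Orwell, Upland, Ridge}: 38 + 50 = 88
  {Maris, Quarry} + {Orwell, Upland, Ridge}: 48 + 40 = 88
  {Orwell, Quarry} + {Maris, Upland, Ridge}: 42 + 42 = 84
  … (15 splits in total)
Best: vehicle 1 Hollow → Maris → Hollow = 14; vehicle 2 Hollow → Upland → Orwell → Quarry → Ridge → Hollow = 42; combined 56.

56 min — the smallest possible combined total.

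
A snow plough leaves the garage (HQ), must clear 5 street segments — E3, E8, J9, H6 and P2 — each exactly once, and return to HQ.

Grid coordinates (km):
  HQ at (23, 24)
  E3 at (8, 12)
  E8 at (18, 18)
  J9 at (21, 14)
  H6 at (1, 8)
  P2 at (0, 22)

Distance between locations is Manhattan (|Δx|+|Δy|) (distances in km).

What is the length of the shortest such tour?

HQ→E3→E8→J9→H6→P2→HQ: 27+16+7+26+15+25 = 116
HQ→E3→E8→J9→P2→H6→HQ: 27+16+7+29+15+38 = 132
HQ→E3→E8→H6→J9→P2→HQ: 27+16+27+26+29+25 = 150
HQ→E3→E8→H6→P2→J9→HQ: 27+16+27+15+29+12 = 126
HQ→E3→E8→P2→J9→H6→HQ: 27+16+22+29+26+38 = 158
HQ→E3→E8→P2→H6→J9→HQ: 27+16+22+15+26+12 = 118
HQ→E3→J9→E8→H6→P2→HQ: 27+15+7+27+15+25 = 116
HQ→E3→J9→E8→P2→H6→HQ: 27+15+7+22+15+38 = 124
HQ→E3→J9→H6→E8→P2→HQ: 27+15+26+27+22+25 = 142
HQ→E3→J9→H6→P2→E8→HQ: 27+15+26+15+22+11 = 116
HQ→E3→J9→P2→E8→H6→HQ: 27+15+29+22+27+38 = 158
HQ→E3→J9→P2→H6→E8→HQ: 27+15+29+15+27+11 = 124
HQ→E3→H6→E8→J9→P2→HQ: 27+11+27+7+29+25 = 126
HQ→E3→H6→E8→P2→J9→HQ: 27+11+27+22+29+12 = 128
… (46 more)
HQ→E8→J9→E3→H6→P2→HQ: 11+7+15+11+15+25 = 84  ← best
The minimum is 84.
One optimal route: HQ → E8 → J9 → E3 → H6 → P2 → HQ (or its reverse).

Minimum total distance: 84 km.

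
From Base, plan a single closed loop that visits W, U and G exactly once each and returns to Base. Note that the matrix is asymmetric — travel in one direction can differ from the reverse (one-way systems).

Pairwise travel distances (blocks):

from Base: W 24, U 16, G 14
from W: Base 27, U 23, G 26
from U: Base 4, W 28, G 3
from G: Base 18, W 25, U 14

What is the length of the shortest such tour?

Minimum total distance: 66 blocks.

Base→W→U→G→Base: 24+23+3+18 = 68
Base→W→G→U→Base: 24+26+14+4 = 68
Base→U→W→G→Base: 16+28+26+18 = 88
Base→U→G→W→Base: 16+3+25+27 = 71
Base→G→W→U→Base: 14+25+23+4 = 66
Base→G→U→W→Base: 14+14+28+27 = 83
The minimum is 66.
One optimal route: Base → G → W → U → Base.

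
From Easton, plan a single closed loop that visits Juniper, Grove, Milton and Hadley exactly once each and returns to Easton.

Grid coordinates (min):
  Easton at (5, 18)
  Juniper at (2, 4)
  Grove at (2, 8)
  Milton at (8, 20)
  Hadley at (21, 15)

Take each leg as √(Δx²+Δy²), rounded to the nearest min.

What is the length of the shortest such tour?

Minimum total distance: 54 min.

With 4 stops there are 4!/2 = 12 distinct round trips (a route and its reverse cost the same).
Easton-Juniper-Grove-Milton-Hadley-Easton: 14+4+13+14+16 = 61
Easton-Juniper-Grove-Hadley-Milton-Easton: 14+4+20+14+4 = 56
Easton-Juniper-Milton-Grove-Hadley-Easton: 14+17+13+20+16 = 80
Easton-Juniper-Milton-Hadley-Grove-Easton: 14+17+14+20+10 = 75
Easton-Juniper-Hadley-Grove-Milton-Easton: 14+22+20+13+4 = 73
Easton-Juniper-Hadley-Milton-Grove-Easton: 14+22+14+13+10 = 73
Easton-Grove-Juniper-Milton-Hadley-Easton: 10+4+17+14+16 = 61
Easton-Grove-Juniper-Hadley-Milton-Easton: 10+4+22+14+4 = 54
Easton-Grove-Milton-Juniper-Hadley-Easton: 10+13+17+22+16 = 78
Easton-Grove-Hadley-Juniper-Milton-Easton: 10+20+22+17+4 = 73
Easton-Milton-Juniper-Grove-Hadley-Easton: 4+17+4+20+16 = 61
Easton-Milton-Grove-Juniper-Hadley-Easton: 4+13+4+22+16 = 59
The minimum is 54.
One optimal route: Easton → Grove → Juniper → Hadley → Milton → Easton (or its reverse).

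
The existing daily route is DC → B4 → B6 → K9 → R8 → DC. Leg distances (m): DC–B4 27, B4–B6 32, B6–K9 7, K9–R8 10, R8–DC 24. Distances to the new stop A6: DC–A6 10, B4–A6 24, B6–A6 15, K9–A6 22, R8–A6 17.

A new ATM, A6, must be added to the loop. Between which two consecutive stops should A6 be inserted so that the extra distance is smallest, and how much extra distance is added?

Insertion cost between consecutive stops i–j is d(i,A6) + d(A6,j) − d(i,j):
  between DC and B4: 10 + 24 − 27 = 7
  between B4 and B6: 24 + 15 − 32 = 7
  between B6 and K9: 15 + 22 − 7 = 30
  between K9 and R8: 22 + 17 − 10 = 29
  between R8 and DC: 17 + 10 − 24 = 3
Cheapest insertion is between R8 and DC, adding 3.
New total = 100 + 3 = 103.

Adding 3 m by placing A6 on the R8–DC leg.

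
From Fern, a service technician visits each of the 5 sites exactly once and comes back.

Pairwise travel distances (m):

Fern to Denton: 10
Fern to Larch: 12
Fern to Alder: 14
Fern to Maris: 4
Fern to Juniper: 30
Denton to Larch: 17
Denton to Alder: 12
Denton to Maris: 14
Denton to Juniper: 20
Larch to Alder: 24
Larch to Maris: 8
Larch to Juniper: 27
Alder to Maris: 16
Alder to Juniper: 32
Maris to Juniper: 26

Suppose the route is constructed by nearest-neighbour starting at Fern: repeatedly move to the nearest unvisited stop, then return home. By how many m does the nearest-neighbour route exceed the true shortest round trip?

From Fern: Maris=4, Denton=10, Larch=12, Alder=14, Juniper=30 → choose Maris (4).
From Maris: Larch=8, Denton=14, Alder=16, Juniper=26 → choose Larch (8).
From Larch: Denton=17, Alder=24, Juniper=27 → choose Denton (17).
From Denton: Alder=12, Juniper=20 → choose Alder (12).
From Alder: Juniper=32 → choose Juniper (32).
NN route Fern → Maris → Larch → Denton → Alder → Juniper → Fern costs 103.
Optimal: Fern → Alder → Denton → Juniper → Larch → Maris → Fern costs 85 (by enumerating all 60 distinct tours).
Excess = 103 − 85 = 18.

18 m longer than the optimal tour.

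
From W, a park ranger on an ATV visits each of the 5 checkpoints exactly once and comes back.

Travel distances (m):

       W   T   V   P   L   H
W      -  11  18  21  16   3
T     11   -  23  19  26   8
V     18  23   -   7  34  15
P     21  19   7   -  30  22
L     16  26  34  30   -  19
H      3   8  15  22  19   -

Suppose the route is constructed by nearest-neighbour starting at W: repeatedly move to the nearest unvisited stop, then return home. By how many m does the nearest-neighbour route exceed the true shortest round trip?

The nearest-neighbour route is 1 m longer than optimal.

From W: H=3, T=11, L=16, V=18, P=21 → choose H (3).
From H: T=8, V=15, L=19, P=22 → choose T (8).
From T: P=19, V=23, L=26 → choose P (19).
From P: V=7, L=30 → choose V (7).
From V: L=34 → choose L (34).
NN route W → H → T → P → V → L → W costs 87.
Optimal: W → L → T → P → V → H → W costs 86 (by enumerating all 60 distinct tours).
Excess = 87 − 86 = 1.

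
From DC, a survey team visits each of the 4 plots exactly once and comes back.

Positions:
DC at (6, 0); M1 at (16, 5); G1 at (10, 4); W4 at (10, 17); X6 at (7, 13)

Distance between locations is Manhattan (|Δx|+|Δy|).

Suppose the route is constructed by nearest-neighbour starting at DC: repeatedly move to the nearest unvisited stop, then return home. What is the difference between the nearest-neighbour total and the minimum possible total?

6 longer than the optimal tour.

From DC: G1=8, X6=14, M1=15, W4=21 → choose G1 (8).
From G1: M1=7, X6=12, W4=13 → choose M1 (7).
From M1: X6=17, W4=18 → choose X6 (17).
From X6: W4=7 → choose W4 (7).
NN route DC → G1 → M1 → X6 → W4 → DC costs 60.
Optimal: DC → G1 → M1 → W4 → X6 → DC costs 54 (by enumerating all 12 distinct tours).
Excess = 60 − 54 = 6.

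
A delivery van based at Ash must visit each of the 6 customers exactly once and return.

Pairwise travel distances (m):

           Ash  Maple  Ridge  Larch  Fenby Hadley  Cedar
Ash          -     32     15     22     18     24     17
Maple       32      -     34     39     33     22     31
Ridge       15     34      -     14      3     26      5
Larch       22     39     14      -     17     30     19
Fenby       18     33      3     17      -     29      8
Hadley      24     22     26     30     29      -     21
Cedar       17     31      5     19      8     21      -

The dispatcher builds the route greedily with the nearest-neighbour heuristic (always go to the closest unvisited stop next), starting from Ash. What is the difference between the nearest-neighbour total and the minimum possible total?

Ash: Ridge=15, Cedar=17, Fenby=18, Larch=22, Hadley=24, Maple=32 ⇒ Ridge
Ridge: Fenby=3, Cedar=5, Larch=14, Hadley=26, Maple=34 ⇒ Fenby
Fenby: Cedar=8, Larch=17, Hadley=29, Maple=33 ⇒ Cedar
Cedar: Larch=19, Hadley=21, Maple=31 ⇒ Larch
Larch: Hadley=30, Maple=39 ⇒ Hadley
Hadley: Maple=22 ⇒ Maple
NN route Ash → Ridge → Fenby → Cedar → Larch → Hadley → Maple → Ash costs 129.
Optimal: Ash → Maple → Hadley → Cedar → Ridge → Fenby → Larch → Ash costs 122 (by enumerating all 360 distinct tours).
Excess = 129 − 122 = 7.

7 m longer than the optimal tour.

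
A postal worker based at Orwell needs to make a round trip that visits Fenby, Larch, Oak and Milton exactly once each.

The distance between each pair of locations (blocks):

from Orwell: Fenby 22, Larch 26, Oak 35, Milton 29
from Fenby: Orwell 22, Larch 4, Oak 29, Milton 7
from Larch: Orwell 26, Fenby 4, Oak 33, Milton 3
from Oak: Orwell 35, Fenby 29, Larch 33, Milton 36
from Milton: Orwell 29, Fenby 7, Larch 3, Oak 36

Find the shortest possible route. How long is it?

Orwell - Fenby - Larch - Oak - Milton - Orwell: 22+4+33+36+29 = 124
Orwell - Fenby - Larch - Milton - Oak - Orwell: 22+4+3+36+35 = 100
Orwell - Fenby - Oak - Larch - Milton - Orwell: 22+29+33+3+29 = 116
Orwell - Fenby - Oak - Milton - Larch - Orwell: 22+29+36+3+26 = 116
Orwell - Fenby - Milton - Larch - Oak - Orwell: 22+7+3+33+35 = 100
Orwell - Fenby - Milton - Oak - Larch - Orwell: 22+7+36+33+26 = 124
Orwell - Larch - Fenby - Oak - Milton - Orwell: 26+4+29+36+29 = 124
Orwell - Larch - Fenby - Milton - Oak - Orwell: 26+4+7+36+35 = 108
Orwell - Larch - Oak - Fenby - Milton - Orwell: 26+33+29+7+29 = 124
Orwell - Larch - Milton - Fenby - Oak - Orwell: 26+3+7+29+35 = 100
Orwell - Oak - Fenby - Larch - Milton - Orwell: 35+29+4+3+29 = 100
Orwell - Oak - Larch - Fenby - Milton - Orwell: 35+33+4+7+29 = 108
The minimum is 100.
One optimal route: Orwell → Fenby → Larch → Milton → Oak → Orwell (or its reverse).

Shortest round trip = 100 blocks.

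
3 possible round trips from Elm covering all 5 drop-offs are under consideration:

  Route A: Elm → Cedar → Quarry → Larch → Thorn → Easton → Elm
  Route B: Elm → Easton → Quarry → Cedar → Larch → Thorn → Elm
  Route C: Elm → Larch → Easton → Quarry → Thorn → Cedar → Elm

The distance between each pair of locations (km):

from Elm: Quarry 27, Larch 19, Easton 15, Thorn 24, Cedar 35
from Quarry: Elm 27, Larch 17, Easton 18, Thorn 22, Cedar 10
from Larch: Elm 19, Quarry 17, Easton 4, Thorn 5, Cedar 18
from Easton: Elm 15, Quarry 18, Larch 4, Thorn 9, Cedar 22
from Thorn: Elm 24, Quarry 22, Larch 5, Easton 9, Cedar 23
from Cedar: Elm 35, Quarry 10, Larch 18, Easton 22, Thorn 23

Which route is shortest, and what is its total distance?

Route A: 35 + 10 + 17 + 5 + 9 + 15 = 91
Route B: 15 + 18 + 10 + 18 + 5 + 24 = 90
Route C: 19 + 4 + 18 + 22 + 23 + 35 = 121

Shortest is Route B, total 90 km.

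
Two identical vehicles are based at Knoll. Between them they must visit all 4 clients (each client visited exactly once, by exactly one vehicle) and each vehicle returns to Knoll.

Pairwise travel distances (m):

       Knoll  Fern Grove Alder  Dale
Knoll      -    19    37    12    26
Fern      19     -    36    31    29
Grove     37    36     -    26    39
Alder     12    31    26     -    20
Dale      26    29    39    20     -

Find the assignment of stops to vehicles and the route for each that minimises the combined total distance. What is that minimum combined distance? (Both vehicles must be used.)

There are 2^3 − 1 = 7 ways to divide the 4 stops into two non-empty groups. For each, the best each vehicle can do is its own shortest tour through its group:
  {Fern} + {Grove, Alder, Dale}: 38 + 103 = 141
  {Grove} + {Fern, Alder, Dale}: 74 + 80 = 154
  {Fern, Grove} + {Alder, Dale}: 92 + 58 = 150
  {Alder} + {Fern, Grove, Dale}: 24 + 120 = 144
  {Fern, Alder} + {Grove, Dale}: 62 + 102 = 164
  {Grove, Alder} + {Fern, Dale}: 75 + 74 = 149
  … (7 splits in total)
Best: vehicle 1 Knoll → Fern → Knoll = 38; vehicle 2 Knoll → Alder → Grove → Dale → Knoll = 103; combined 141.

141 m — the smallest possible combined total.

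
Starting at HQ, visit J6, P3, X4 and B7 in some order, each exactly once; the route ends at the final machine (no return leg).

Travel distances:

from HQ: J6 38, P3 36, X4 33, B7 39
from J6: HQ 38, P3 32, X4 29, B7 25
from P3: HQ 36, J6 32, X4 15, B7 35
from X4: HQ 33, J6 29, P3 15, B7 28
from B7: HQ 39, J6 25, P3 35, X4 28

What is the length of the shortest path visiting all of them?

There are 4! = 24 possible orderings.
HQ → J6 → P3 → X4 → B7: 38+32+15+28 = 113
HQ → J6 → P3 → B7 → X4: 38+32+35+28 = 133
HQ → J6 → X4 → P3 → B7: 38+29+15+35 = 117
HQ → J6 → X4 → B7 → P3: 38+29+28+35 = 130
HQ → J6 → B7 → P3 → X4: 38+25+35+15 = 113
HQ → J6 → B7 → X4 → P3: 38+25+28+15 = 106
HQ → P3 → J6 → X4 → B7: 36+32+29+28 = 125
HQ → P3 → J6 → B7 → X4: 36+32+25+28 = 121
HQ → P3 → X4 → J6 → B7: 36+15+29+25 = 105
HQ → P3 → X4 → B7 → J6: 36+15+28+25 = 104
HQ → P3 → B7 → J6 → X4: 36+35+25+29 = 125
HQ → P3 → B7 → X4 → J6: 36+35+28+29 = 128
HQ → X4 → J6 → P3 → B7: 33+29+32+35 = 129
HQ → X4 → J6 → B7 → P3: 33+29+25+35 = 122
… (10 more)
The minimum is 104.
One shortest path: HQ → P3 → X4 → B7 → J6.

Shortest open route: 104.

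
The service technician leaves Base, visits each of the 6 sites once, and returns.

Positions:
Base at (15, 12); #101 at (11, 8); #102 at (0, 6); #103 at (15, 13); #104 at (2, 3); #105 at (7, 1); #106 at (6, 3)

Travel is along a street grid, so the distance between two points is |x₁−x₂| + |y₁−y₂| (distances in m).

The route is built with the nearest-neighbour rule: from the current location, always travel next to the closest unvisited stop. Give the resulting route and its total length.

56 m along Base → #103 → #101 → #106 → #105 → #104 → #102 → Base.

At Base the remaining stops are #103 1, #101 8, #106 18, #105 19, #102 21, #104 22; go to #103.
At #103 the remaining stops are #101 9, #106 19, #105 20, #102 22, #104 23; go to #101.
At #101 the remaining stops are #106 10, #105 11, #102 13, #104 14; go to #106.
At #106 the remaining stops are #105 3, #104 4, #102 9; go to #105.
At #105 the remaining stops are #104 7, #102 12; go to #104.
At #104 the remaining stops are #102 5; go to #102.
Return #102→Base: 21.
Total = 1 + 9 + 10 + 3 + 7 + 5 + 21 = 56.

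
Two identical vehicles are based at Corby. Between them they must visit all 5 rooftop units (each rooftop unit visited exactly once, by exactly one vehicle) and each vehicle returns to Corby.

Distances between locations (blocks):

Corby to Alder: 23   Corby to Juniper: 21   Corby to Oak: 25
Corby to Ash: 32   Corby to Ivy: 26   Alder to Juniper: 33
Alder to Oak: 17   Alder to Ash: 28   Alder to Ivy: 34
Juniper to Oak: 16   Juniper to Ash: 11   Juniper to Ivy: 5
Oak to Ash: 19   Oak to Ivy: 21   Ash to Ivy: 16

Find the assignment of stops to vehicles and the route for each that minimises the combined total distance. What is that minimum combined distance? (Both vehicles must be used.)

There are 2^4 − 1 = 15 ways to divide the 5 stops into two non-empty groups. For each, the best each vehicle can do is its own shortest tour through its group:
  {Alder} + {Juniper, Oak, Ash, Ivy}: 46 + 86 = 132
  {Juniper} + {Alder, Oak, Ash, Ivy}: 42 + 101 = 143
  {Alder, Juniper} + {Oak, Ash, Ivy}: 77 + 86 = 163
  {Oak} + {Alder, Juniper, Ash, Ivy}: 50 + 93 = 143
  {Alder, Oak} + {Juniper, Ash, Ivy}: 65 + 74 = 139
  {Juniper, Oak} + {Alder, Ash, Ivy}: 62 + 93 = 155
  … (15 splits in total)
Best: vehicle 1 Corby → Alder → Corby = 46; vehicle 2 Corby → Juniper → Ivy → Ash → Oak → Corby = 86; combined 132.

132 blocks — the smallest possible combined total.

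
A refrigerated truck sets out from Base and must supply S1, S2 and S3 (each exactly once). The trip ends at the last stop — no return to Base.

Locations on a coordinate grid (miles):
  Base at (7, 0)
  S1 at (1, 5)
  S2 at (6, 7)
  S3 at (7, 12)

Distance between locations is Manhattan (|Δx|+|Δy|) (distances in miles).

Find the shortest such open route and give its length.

There are 3! = 6 possible orderings.
Base → S1 → S2 → S3: 11+7+6 = 24
Base → S1 → S3 → S2: 11+13+6 = 30
Base → S2 → S1 → S3: 8+7+13 = 28
Base → S2 → S3 → S1: 8+6+13 = 27
Base → S3 → S1 → S2: 12+13+7 = 32
Base → S3 → S2 → S1: 12+6+7 = 25
The minimum is 24.
One shortest path: Base → S1 → S2 → S3.

Minimum one-way distance = 24 miles.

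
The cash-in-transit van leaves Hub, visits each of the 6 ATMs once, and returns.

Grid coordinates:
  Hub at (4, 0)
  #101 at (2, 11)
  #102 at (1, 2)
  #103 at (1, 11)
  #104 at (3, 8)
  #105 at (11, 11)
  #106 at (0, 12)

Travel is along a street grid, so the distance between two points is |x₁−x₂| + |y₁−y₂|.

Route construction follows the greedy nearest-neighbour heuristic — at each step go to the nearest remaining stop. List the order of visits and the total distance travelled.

At Hub the remaining stops are #102 5, #104 9, #101 13, #103 14, #106 16, #105 18; go to #102.
At #102 the remaining stops are #104 8, #103 9, #101 10, #106 11, #105 19; go to #104.
At #104 the remaining stops are #101 4, #103 5, #106 7, #105 11; go to #101.
At #101 the remaining stops are #103 1, #106 3, #105 9; go to #103.
At #103 the remaining stops are #106 2, #105 10; go to #106.
At #106 the remaining stops are #105 12; go to #105.
Return #105→Hub: 18.
Total = 5 + 8 + 4 + 1 + 2 + 12 + 18 = 50.

Nearest-neighbour total = 50; route Hub → #102 → #104 → #101 → #103 → #106 → #105 → Hub.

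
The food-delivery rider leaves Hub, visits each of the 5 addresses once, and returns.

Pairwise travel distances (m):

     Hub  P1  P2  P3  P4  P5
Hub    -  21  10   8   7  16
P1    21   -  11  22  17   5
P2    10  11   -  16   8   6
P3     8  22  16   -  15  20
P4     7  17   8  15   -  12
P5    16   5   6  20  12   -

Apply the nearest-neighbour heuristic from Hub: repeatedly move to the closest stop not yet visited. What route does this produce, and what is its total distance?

Total distance 56 m via the nearest-neighbour route Hub → P4 → P2 → P5 → P1 → P3 → Hub.

At Hub the remaining stops are P4 7, P3 8, P2 10, P5 16, P1 21; go to P4.
At P4 the remaining stops are P2 8, P5 12, P3 15, P1 17; go to P2.
At P2 the remaining stops are P5 6, P1 11, P3 16; go to P5.
At P5 the remaining stops are P1 5, P3 20; go to P1.
At P1 the remaining stops are P3 22; go to P3.
Return P3→Hub: 8.
Total = 7 + 8 + 6 + 5 + 22 + 8 = 56.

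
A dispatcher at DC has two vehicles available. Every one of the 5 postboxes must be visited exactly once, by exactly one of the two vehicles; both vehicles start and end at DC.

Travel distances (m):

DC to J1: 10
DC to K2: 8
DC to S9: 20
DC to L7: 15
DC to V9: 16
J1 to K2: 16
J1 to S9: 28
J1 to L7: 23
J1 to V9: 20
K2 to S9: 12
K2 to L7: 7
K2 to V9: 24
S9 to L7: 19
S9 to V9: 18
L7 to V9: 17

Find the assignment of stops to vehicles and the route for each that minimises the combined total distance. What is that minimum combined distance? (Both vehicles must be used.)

There are 2^4 − 1 = 15 ways to divide the 5 stops into two non-empty groups. For each, the best each vehicle can do is its own shortest tour through its group:
  {J1} + {K2, S9, L7, V9}: 20 + 68 = 88
  {K2} + {J1, S9, L7, V9}: 16 + 82 = 98
  {J1, K2} + {S9, L7, V9}: 34 + 68 = 102
  {S9} + {J1, K2, L7, V9}: 40 + 62 = 102
  {J1, S9} + {K2, L7, V9}: 58 + 48 = 106
  {K2, S9} + {J1, L7, V9}: 40 + 62 = 102
  … (15 splits in total)
Best: vehicle 1 DC → J1 → DC = 20; vehicle 2 DC → K2 → L7 → S9 → V9 → DC = 68; combined 88.

Minimum combined distance: 88 m.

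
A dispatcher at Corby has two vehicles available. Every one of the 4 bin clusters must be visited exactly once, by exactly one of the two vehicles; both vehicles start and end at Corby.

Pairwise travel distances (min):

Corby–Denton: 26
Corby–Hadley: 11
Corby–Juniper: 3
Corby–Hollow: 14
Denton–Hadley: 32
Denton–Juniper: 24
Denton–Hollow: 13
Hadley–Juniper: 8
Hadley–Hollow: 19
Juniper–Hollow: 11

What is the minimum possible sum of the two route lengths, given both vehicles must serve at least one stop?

75 min — the smallest possible combined total.

Try each way of splitting the stops between the two vehicles (each non-empty) and, for each split, find the best tour for each vehicle:
  {Denton} + {Hadley, Juniper, Hollow}: 52 + 44 = 96
  {Hadley} + {Denton, Juniper, Hollow}: 22 + 53 = 75
  {Denton, Hadley} + {Juniper, Hollow}: 69 + 28 = 97
  {Juniper} + {Denton, Hadley, Hollow}: 6 + 69 = 75
  {Denton, Juniper} + {Hadley, Hollow}: 53 + 44 = 97
  {Hadley, Juniper} + {Denton, Hollow}: 22 + 53 = 75
  … (7 splits in total)
Best: vehicle 1 Corby → Hadley → Corby = 22; vehicle 2 Corby → Denton → Hollow → Juniper → Corby = 53; combined 75.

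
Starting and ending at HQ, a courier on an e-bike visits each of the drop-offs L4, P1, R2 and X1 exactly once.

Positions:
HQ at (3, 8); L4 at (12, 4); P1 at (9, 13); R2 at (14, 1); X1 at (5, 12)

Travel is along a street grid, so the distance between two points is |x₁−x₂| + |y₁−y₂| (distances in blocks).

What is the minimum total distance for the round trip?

HQ-L4-P1-R2-X1-HQ: 13+12+17+20+6 = 68
HQ-L4-P1-X1-R2-HQ: 13+12+5+20+18 = 68
HQ-L4-R2-P1-X1-HQ: 13+5+17+5+6 = 46
HQ-L4-R2-X1-P1-HQ: 13+5+20+5+11 = 54
HQ-L4-X1-P1-R2-HQ: 13+15+5+17+18 = 68
HQ-L4-X1-R2-P1-HQ: 13+15+20+17+11 = 76
HQ-P1-L4-R2-X1-HQ: 11+12+5+20+6 = 54
HQ-P1-L4-X1-R2-HQ: 11+12+15+20+18 = 76
HQ-P1-R2-L4-X1-HQ: 11+17+5+15+6 = 54
HQ-P1-X1-L4-R2-HQ: 11+5+15+5+18 = 54
HQ-R2-L4-P1-X1-HQ: 18+5+12+5+6 = 46
HQ-R2-P1-L4-X1-HQ: 18+17+12+15+6 = 68
The minimum is 46.
One optimal route: HQ → L4 → R2 → P1 → X1 → HQ (or its reverse).

46 blocks — the shortest possible round trip.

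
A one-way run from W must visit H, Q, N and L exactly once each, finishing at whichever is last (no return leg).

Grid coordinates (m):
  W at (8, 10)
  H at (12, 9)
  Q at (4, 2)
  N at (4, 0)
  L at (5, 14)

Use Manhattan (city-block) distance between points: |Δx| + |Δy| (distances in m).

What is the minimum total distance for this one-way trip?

Shortest open route: 32 m.

There are 4! = 24 possible orderings.
W→H→Q→N→L: 5+15+2+15 = 37
W→H→Q→L→N: 5+15+13+15 = 48
W→H→N→Q→L: 5+17+2+13 = 37
W→H→N→L→Q: 5+17+15+13 = 50
W→H→L→Q→N: 5+12+13+2 = 32
W→H→L→N→Q: 5+12+15+2 = 34
W→Q→H→N→L: 12+15+17+15 = 59
W→Q→H→L→N: 12+15+12+15 = 54
W→Q→N→H→L: 12+2+17+12 = 43
W→Q→N→L→H: 12+2+15+12 = 41
W→Q→L→H→N: 12+13+12+17 = 54
W→Q→L→N→H: 12+13+15+17 = 57
W→N→H→Q→L: 14+17+15+13 = 59
W→N→H→L→Q: 14+17+12+13 = 56
… (10 more)
The minimum is 32.
One shortest path: W → H → L → Q → N.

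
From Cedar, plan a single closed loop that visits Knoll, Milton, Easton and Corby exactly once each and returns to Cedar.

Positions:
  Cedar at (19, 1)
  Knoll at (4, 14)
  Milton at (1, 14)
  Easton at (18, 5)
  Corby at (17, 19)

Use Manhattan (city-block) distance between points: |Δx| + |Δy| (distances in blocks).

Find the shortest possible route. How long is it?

Minimum total distance: 72 blocks.

With 4 stops there are 4!/2 = 12 distinct round trips (a route and its reverse cost the same).
Cedar - Knoll - Milton - Easton - Corby - Cedar: 28+3+26+15+20 = 92
Cedar - Knoll - Milton - Corby - Easton - Cedar: 28+3+21+15+5 = 72
Cedar - Knoll - Easton - Milton - Corby - Cedar: 28+23+26+21+20 = 118
Cedar - Knoll - Easton - Corby - Milton - Cedar: 28+23+15+21+31 = 118
Cedar - Knoll - Corby - Milton - Easton - Cedar: 28+18+21+26+5 = 98
Cedar - Knoll - Corby - Easton - Milton - Cedar: 28+18+15+26+31 = 118
Cedar - Milton - Knoll - Easton - Corby - Cedar: 31+3+23+15+20 = 92
Cedar - Milton - Knoll - Corby - Easton - Cedar: 31+3+18+15+5 = 72
Cedar - Milton - Easton - Knoll - Corby - Cedar: 31+26+23+18+20 = 118
Cedar - Milton - Corby - Knoll - Easton - Cedar: 31+21+18+23+5 = 98
Cedar - Easton - Knoll - Milton - Corby - Cedar: 5+23+3+21+20 = 72
Cedar - Easton - Milton - Knoll - Corby - Cedar: 5+26+3+18+20 = 72
The minimum is 72.
One optimal route: Cedar → Knoll → Milton → Corby → Easton → Cedar (or its reverse).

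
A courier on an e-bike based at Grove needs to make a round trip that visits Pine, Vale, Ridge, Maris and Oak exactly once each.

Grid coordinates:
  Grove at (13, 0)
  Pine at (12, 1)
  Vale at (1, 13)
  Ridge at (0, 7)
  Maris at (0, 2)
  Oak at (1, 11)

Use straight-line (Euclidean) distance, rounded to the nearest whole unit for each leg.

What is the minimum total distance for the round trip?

Shortest round trip = 41.

There are 60 distinct closed tours to check (reversals are equivalent).
Grove→Pine→Vale→Ridge→Maris→Oak→Grove: 1+16+6+5+9+16 = 53
Grove→Pine→Vale→Ridge→Oak→Maris→Grove: 1+16+6+4+9+13 = 49
Grove→Pine→Vale→Maris→Ridge→Oak→Grove: 1+16+11+5+4+16 = 53
Grove→Pine→Vale→Maris→Oak→Ridge→Grove: 1+16+11+9+4+15 = 56
Grove→Pine→Vale→Oak→Ridge→Maris→Grove: 1+16+2+4+5+13 = 41
Grove→Pine→Vale→Oak→Maris→Ridge→Grove: 1+16+2+9+5+15 = 48
Grove→Pine→Ridge→Vale→Maris→Oak→Grove: 1+13+6+11+9+16 = 56
Grove→Pine→Ridge→Vale→Oak→Maris→Grove: 1+13+6+2+9+13 = 44
Grove→Pine→Ridge→Maris→Vale→Oak→Grove: 1+13+5+11+2+16 = 48
Grove→Pine→Ridge→Maris→Oak→Vale→Grove: 1+13+5+9+2+18 = 48
Grove→Pine→Ridge→Oak→Vale→Maris→Grove: 1+13+4+2+11+13 = 44
Grove→Pine→Ridge→Oak→Maris→Vale→Grove: 1+13+4+9+11+18 = 56
Grove→Pine→Maris→Vale→Ridge→Oak→Grove: 1+12+11+6+4+16 = 50
Grove→Pine→Maris→Vale→Oak→Ridge→Grove: 1+12+11+2+4+15 = 45
… (46 more)
The minimum is 41.
One optimal route: Grove → Pine → Vale → Oak → Ridge → Maris → Grove (or its reverse).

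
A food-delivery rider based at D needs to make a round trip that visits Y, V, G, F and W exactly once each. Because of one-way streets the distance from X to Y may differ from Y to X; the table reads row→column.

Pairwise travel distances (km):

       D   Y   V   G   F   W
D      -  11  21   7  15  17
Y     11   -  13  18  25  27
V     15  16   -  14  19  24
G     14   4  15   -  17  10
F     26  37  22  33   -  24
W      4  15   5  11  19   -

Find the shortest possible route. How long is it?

D - Y - V - G - F - W - D: 11+13+14+17+24+4 = 83
D - Y - V - G - W - F - D: 11+13+14+10+19+26 = 93
D - Y - V - F - G - W - D: 11+13+19+33+10+4 = 90
D - Y - V - F - W - G - D: 11+13+19+24+11+14 = 92
D - Y - V - W - G - F - D: 11+13+24+11+17+26 = 102
D - Y - V - W - F - G - D: 11+13+24+19+33+14 = 114
D - Y - G - V - F - W - D: 11+18+15+19+24+4 = 91
D - Y - G - V - W - F - D: 11+18+15+24+19+26 = 113
D - Y - G - F - V - W - D: 11+18+17+22+24+4 = 96
D - Y - G - F - W - V - D: 11+18+17+24+5+15 = 90
D - Y - G - W - V - F - D: 11+18+10+5+19+26 = 89
D - Y - G - W - F - V - D: 11+18+10+19+22+15 = 95
D - Y - F - V - G - W - D: 11+25+22+14+10+4 = 86
D - Y - F - V - W - G - D: 11+25+22+24+11+14 = 107
… (106 more)
D - G - Y - V - F - W - D: 7+4+13+19+24+4 = 71  ← best
The minimum is 71.
One optimal route: D → G → Y → V → F → W → D.

Minimum total distance: 71 km.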